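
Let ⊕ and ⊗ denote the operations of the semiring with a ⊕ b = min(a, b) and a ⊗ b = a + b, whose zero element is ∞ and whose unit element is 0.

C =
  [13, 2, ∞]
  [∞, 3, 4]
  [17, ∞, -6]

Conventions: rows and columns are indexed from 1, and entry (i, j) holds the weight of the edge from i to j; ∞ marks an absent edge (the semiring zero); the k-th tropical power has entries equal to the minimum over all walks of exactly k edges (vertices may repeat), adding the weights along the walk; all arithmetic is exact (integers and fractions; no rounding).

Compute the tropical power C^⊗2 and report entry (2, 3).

C^⊗2:
  [26, 5, 6]
  [21, 6, -2]
  [11, 19, -12]
Key observation: the optimum is the walk 2->3->3, with weight 4 + (-6) = -2.
Optimal value attained by: walk 2->3->3.
Answer: (C^⊗2)[2][3] = -2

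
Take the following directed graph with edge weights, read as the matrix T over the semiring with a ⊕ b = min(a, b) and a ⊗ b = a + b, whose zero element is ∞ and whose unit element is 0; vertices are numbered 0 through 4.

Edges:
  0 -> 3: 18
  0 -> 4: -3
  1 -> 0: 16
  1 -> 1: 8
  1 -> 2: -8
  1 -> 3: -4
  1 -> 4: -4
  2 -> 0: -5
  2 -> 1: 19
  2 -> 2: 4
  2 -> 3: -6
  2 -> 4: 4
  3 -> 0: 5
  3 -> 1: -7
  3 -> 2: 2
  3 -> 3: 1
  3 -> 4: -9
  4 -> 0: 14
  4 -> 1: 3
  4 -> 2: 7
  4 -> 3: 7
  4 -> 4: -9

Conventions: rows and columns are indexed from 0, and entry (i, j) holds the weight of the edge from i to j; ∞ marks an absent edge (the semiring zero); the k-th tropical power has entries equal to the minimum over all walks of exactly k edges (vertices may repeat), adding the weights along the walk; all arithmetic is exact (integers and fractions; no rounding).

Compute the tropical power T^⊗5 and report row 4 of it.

T^⊗2:
  [11, 0, 4, 4, -12]
  [-13, -11, -4, -14, -13]
  [-1, -13, -4, -5, -15]
  [-3, -6, -15, -11, -18]
  [2, -6, -5, -2, -18]
T^⊗3:
  [-1, -9, -8, -5, -21]
  [-9, -21, -19, -15, -23]
  [-9, -12, -21, -17, -24]
  [-20, -18, -14, -21, -27]
  [-10, -15, -14, -11, -27]
T^⊗4:
  [-13, -18, -17, -14, -30]
  [-24, -22, -29, -25, -32]
  [-26, -24, -20, -27, -33]
  [-19, -28, -26, -22, -36]
  [-19, -24, -23, -20, -36]
T^⊗5:
  [-22, -27, -26, -23, -39]
  [-34, -32, -30, -35, -41]
  [-25, -34, -32, -28, -42]
  [-31, -33, -36, -32, -45]
  [-28, -33, -32, -29, -45]
Answer: row 4 of T^⊗5 = [-28, -33, -32, -29, -45]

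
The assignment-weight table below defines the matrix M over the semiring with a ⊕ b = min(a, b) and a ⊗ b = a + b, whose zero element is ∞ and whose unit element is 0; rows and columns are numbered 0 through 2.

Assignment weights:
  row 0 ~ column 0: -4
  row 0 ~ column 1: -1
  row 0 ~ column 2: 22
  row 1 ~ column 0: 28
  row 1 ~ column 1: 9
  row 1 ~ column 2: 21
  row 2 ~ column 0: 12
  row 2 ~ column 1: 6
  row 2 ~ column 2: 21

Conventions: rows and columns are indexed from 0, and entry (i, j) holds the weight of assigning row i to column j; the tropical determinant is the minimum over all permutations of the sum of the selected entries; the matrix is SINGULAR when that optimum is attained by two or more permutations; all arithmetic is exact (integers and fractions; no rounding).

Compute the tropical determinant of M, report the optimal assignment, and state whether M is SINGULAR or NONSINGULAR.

σ = (0, 1, 2): (-4) + 9 + 21 = 26
σ = (0, 2, 1): (-4) + 21 + 6 = 23
σ = (1, 0, 2): (-1) + 28 + 21 = 48
σ = (1, 2, 0): (-1) + 21 + 12 = 32
σ = (2, 0, 1): 22 + 28 + 6 = 56
σ = (2, 1, 0): 22 + 9 + 12 = 43
Optimal value attained by: σ = (0, 2, 1).
Answer: det⊕(M) = 23; verdict: NONSINGULAR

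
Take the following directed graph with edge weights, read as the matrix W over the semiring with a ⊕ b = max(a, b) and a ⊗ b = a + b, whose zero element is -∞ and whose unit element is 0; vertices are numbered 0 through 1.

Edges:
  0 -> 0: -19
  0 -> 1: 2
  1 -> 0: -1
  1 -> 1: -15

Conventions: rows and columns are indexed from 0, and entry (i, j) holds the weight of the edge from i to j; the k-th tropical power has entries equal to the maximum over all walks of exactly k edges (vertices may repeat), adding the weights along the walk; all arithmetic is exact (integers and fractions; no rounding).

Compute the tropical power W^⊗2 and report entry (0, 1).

W^⊗2:
  [1, -13]
  [-16, 1]
Key observation: the optimum is the walk 0->1->1, with weight 2 + (-15) = -13.
Optimal value attained by: walk 0->1->1.
Answer: (W^⊗2)[0][1] = -13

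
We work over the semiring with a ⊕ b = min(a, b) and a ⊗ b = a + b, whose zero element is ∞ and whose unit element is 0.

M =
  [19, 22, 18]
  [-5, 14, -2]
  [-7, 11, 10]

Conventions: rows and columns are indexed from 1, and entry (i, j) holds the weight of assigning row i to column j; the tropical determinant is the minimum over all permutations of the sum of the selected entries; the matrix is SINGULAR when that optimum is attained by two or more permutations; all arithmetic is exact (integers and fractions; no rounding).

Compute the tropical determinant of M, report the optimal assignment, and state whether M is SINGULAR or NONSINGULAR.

σ = (1, 2, 3): 19 + 14 + 10 = 43
σ = (1, 3, 2): 19 + (-2) + 11 = 28
σ = (2, 1, 3): 22 + (-5) + 10 = 27
σ = (2, 3, 1): 22 + (-2) + (-7) = 13
σ = (3, 1, 2): 18 + (-5) + 11 = 24
σ = (3, 2, 1): 18 + 14 + (-7) = 25
Optimal value attained by: σ = (2, 3, 1).
Answer: det⊕(M) = 13; verdict: NONSINGULAR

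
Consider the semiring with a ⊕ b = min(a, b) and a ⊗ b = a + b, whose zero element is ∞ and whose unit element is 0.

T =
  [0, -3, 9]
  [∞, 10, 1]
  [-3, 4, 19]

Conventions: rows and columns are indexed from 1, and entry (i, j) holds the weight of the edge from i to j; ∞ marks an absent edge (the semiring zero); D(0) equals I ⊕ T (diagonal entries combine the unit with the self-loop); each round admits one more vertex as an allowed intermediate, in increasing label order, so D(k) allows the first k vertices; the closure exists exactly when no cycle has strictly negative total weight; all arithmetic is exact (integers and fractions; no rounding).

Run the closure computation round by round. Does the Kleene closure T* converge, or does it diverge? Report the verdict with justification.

D(0):
  [0, -3, 9]
  [∞, 0, 1]
  [-3, 4, 0]
D(1):
  [0, -3, 9]
  [∞, 0, 1]
  [-3, -6, 0]
Detection: at round 2, diagonal entry (3, 3) turns strictly negative.
Key observation: the cycle 3->1->2->3 has total weight (-3) + (-3) + 1, which is strictly negative.
Answer: DIVERGES — negative cycle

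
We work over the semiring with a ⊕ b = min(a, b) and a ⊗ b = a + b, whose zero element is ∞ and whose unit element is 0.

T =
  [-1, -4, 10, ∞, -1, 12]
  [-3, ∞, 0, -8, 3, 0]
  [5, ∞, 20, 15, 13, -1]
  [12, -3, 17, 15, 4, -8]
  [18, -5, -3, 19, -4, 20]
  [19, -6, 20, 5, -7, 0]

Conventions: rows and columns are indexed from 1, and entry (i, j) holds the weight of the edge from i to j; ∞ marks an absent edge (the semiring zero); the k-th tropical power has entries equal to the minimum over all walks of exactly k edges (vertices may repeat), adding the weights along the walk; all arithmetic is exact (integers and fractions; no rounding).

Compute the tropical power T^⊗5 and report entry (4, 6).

T^⊗2:
  [-7, -6, -4, -12, -5, -4]
  [-4, -11, 0, 5, -7, -16]
  [4, -7, 10, 4, -8, -1]
  [-6, -14, -3, -11, -15, -8]
  [-8, -9, -7, -13, -8, -5]
  [-9, -12, -10, -14, -11, -6]
T^⊗3:
  [-9, -15, -8, -14, -11, -20]
  [-14, -22, -11, -19, -23, -16]
  [-10, -13, -11, -15, -12, -7]
  [-17, -20, -18, -22, -19, -19]
  [-12, -16, -11, -17, -12, -21]
  [-15, -17, -14, -20, -15, -22]
T^⊗4:
  [-18, -26, -15, -23, -27, -22]
  [-25, -28, -26, -30, -27, -27]
  [-16, -18, -15, -21, -16, -23]
  [-23, -25, -22, -28, -26, -30]
  [-19, -27, -16, -24, -28, -25]
  [-20, -28, -18, -25, -29, -28]
T^⊗5:
  [-29, -32, -30, -34, -31, -31]
  [-31, -33, -30, -36, -34, -38]
  [-21, -29, -19, -26, -30, -29]
  [-28, -36, -29, -33, -37, -36]
  [-30, -33, -31, -35, -32, -32]
  [-31, -34, -32, -36, -35, -33]
Key observation: the optimum is the walk 4->6->5->2->4->6, with weight (-8) + (-7) + (-5) + (-8) + (-8) = -36.
Optimal value attained by: walk 4->6->5->2->4->6.
Answer: (T^⊗5)[4][6] = -36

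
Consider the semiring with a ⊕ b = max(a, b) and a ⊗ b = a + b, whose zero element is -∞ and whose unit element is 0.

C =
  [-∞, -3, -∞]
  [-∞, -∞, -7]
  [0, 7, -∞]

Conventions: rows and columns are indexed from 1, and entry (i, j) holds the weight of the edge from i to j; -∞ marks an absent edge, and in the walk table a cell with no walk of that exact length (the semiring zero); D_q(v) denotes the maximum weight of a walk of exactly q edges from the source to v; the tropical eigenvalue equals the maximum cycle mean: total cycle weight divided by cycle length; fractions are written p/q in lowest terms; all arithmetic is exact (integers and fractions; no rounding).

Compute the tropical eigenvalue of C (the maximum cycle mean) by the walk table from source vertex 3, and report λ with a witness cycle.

q=0: [-∞, -∞, 0]
q=1: [0, 7, -∞]
q=2: [-∞, -3, 0]
q=3: [0, 7, -10]
Optimal cycle mean attained by: cycle 2->3->2, total (-7) + 7, length 2.
Answer: λ = 0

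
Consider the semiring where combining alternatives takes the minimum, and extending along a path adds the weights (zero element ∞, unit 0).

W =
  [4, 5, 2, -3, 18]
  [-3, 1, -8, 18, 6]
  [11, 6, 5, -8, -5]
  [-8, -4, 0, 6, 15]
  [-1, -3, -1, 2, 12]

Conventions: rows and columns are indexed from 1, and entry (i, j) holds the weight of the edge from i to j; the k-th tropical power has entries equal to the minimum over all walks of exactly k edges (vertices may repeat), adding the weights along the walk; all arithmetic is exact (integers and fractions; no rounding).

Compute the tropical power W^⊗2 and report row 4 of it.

W^⊗2:
  [-11, -7, -3, -6, -3]
  [-2, -2, -7, -16, -13]
  [-16, -12, -8, -3, 0]
  [-7, -3, -12, -11, -5]
  [-6, -2, -11, -9, -6]
Answer: row 4 of W^⊗2 = [-7, -3, -12, -11, -5]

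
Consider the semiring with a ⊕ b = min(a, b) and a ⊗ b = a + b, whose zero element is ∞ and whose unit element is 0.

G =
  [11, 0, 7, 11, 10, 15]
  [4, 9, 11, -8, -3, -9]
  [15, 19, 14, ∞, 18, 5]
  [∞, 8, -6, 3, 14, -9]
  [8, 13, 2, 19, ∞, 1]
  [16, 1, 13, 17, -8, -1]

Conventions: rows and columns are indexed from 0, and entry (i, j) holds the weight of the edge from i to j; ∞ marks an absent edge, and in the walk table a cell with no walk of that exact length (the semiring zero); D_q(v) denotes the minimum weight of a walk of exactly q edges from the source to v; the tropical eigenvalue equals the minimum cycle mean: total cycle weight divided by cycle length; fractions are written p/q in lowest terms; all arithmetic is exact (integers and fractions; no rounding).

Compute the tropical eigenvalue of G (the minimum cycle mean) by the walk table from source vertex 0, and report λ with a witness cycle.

q=0: [0, ∞, ∞, ∞, ∞, ∞]
q=1: [11, 0, 7, 11, 10, 15]
q=2: [4, 9, 5, -8, -3, -9]
q=3: [5, -8, -14, -5, -17, -17]
q=4: [-9, -16, -15, -16, -25, -18]
q=5: [-17, -17, -23, -24, -26, -25]
q=6: [-18, -24, -30, -25, -33, -33]
Optimal cycle mean attained by: cycle 1->3->5->1, total (-8) + (-9) + 1, length 3.
Answer: λ = -16/3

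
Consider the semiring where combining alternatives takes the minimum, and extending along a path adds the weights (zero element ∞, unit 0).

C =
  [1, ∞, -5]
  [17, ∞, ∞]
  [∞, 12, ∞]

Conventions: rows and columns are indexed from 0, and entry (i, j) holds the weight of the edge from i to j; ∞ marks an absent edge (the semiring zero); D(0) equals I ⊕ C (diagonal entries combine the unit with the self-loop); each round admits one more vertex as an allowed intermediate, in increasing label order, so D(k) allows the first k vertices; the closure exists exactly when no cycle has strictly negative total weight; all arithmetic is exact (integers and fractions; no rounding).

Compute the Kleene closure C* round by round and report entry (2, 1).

D(0):
  [0, ∞, -5]
  [17, 0, ∞]
  [∞, 12, 0]
D(1):
  [0, ∞, -5]
  [17, 0, 12]
  [∞, 12, 0]
D(2):
  [0, ∞, -5]
  [17, 0, 12]
  [29, 12, 0]
D(3):
  [0, 7, -5]
  [17, 0, 12]
  [29, 12, 0]
Answer: C*[2][1] = 12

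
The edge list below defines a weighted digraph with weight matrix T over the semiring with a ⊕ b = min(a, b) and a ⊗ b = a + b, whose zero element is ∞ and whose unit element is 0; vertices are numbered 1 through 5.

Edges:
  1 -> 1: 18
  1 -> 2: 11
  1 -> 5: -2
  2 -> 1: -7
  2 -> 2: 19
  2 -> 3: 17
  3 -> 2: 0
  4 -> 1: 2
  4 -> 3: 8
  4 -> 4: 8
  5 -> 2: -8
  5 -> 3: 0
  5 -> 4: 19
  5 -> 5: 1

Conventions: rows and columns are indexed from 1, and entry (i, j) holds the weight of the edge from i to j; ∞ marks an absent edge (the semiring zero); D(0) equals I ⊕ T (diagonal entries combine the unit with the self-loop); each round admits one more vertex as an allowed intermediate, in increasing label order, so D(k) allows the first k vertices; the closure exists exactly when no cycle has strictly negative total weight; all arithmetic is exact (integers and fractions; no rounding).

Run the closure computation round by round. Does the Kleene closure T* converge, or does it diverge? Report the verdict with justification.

D(0):
  [0, 11, ∞, ∞, -2]
  [-7, 0, 17, ∞, ∞]
  [∞, 0, 0, ∞, ∞]
  [2, ∞, 8, 0, ∞]
  [∞, -8, 0, 19, 0]
D(1):
  [0, 11, ∞, ∞, -2]
  [-7, 0, 17, ∞, -9]
  [∞, 0, 0, ∞, ∞]
  [2, 13, 8, 0, 0]
  [∞, -8, 0, 19, 0]
Detection: at round 2, diagonal entry (5, 5) turns strictly negative.
Key observation: the cycle 5->2->1->5 has total weight (-8) + (-7) + (-2), which is strictly negative.
Answer: DIVERGES — negative cycle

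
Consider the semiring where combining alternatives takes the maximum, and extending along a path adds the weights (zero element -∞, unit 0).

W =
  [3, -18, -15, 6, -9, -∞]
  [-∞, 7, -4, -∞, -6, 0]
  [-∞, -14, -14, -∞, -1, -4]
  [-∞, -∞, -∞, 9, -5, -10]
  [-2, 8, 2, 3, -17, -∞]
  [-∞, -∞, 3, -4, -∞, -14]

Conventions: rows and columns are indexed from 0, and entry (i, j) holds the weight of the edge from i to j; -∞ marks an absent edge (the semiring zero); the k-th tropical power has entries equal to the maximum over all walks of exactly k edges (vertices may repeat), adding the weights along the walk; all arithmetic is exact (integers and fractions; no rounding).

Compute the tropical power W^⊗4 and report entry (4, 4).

W^⊗2:
  [6, -1, -7, 15, 1, -4]
  [-8, 14, 3, -3, 1, 7]
  [-3, 7, 1, 2, -15, -14]
  [-7, 3, -3, 18, 4, -1]
  [1, 15, 4, 12, 2, 8]
  [-∞, -11, -11, 5, 2, -1]
W^⊗3:
  [9, 9, 3, 24, 10, 5]
  [-1, 21, 10, 6, 8, 14]
  [0, 14, 3, 11, 1, 7]
  [2, 12, 6, 27, 13, 8]
  [4, 22, 11, 21, 9, 15]
  [0, 10, 4, 14, 0, -5]
W^⊗4:
  [12, 18, 12, 33, 19, 14]
  [6, 28, 17, 15, 15, 21]
  [3, 21, 10, 20, 8, 14]
  [11, 21, 15, 36, 22, 17]
  [7, 29, 18, 30, 16, 22]
  [3, 17, 6, 23, 9, 10]
Key observation: the optimum is the walk 4->1->1->1->4, with weight 8 + 7 + 7 + (-6) = 16.
Optimal value attained by: walk 4->1->1->1->4.
Answer: (W^⊗4)[4][4] = 16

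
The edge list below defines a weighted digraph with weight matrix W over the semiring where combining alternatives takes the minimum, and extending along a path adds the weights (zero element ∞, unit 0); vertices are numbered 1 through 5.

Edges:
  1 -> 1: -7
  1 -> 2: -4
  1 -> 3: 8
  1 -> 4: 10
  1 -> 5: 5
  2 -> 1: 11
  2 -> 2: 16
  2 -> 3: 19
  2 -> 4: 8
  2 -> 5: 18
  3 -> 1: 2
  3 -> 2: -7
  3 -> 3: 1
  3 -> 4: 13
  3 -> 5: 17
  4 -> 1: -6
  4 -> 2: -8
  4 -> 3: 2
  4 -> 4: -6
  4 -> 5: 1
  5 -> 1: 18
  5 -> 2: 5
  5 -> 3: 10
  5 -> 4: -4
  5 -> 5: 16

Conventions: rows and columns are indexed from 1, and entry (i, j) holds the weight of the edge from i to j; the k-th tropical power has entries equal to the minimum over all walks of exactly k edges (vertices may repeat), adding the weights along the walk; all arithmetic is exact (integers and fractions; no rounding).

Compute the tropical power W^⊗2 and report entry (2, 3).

W^⊗2:
  [-14, -11, 1, 1, -2]
  [2, 0, 10, 2, 9]
  [-5, -6, 2, 1, 7]
  [-13, -14, -4, -12, -5]
  [-10, -12, -2, -10, -3]
Key observation: the optimum is the walk 2->4->3, with weight 8 + 2 = 10.
Optimal value attained by: walk 2->4->3.
Answer: (W^⊗2)[2][3] = 10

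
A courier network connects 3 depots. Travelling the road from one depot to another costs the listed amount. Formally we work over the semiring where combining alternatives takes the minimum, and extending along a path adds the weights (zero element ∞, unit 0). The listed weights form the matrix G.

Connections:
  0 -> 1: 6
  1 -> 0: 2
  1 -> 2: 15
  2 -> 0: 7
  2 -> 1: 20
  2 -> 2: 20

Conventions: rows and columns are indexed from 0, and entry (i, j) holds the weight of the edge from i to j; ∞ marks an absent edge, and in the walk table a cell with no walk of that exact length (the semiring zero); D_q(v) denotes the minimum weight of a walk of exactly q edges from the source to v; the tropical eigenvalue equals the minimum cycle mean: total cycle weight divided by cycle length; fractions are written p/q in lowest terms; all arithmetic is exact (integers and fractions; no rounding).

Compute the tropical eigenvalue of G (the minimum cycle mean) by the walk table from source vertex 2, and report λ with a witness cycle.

q=0: [∞, ∞, 0]
q=1: [7, 20, 20]
q=2: [22, 13, 35]
q=3: [15, 28, 28]
Optimal cycle mean attained by: cycle 0->1->0, total 6 + 2, length 2.
Answer: λ = 4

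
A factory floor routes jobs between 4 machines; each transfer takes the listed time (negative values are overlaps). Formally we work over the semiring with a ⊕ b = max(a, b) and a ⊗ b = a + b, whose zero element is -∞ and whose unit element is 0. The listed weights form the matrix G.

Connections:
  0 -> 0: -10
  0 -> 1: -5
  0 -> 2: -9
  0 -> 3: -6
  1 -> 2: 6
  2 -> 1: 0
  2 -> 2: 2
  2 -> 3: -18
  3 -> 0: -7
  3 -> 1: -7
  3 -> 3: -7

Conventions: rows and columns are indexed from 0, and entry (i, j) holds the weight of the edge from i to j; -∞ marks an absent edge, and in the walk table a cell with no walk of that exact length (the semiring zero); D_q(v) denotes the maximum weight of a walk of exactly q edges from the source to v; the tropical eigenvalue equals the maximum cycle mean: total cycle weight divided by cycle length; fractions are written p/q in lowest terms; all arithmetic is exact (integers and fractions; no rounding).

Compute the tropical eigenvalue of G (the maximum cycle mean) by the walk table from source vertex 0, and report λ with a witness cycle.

q=0: [0, -∞, -∞, -∞]
q=1: [-10, -5, -9, -6]
q=2: [-13, -9, 1, -13]
q=3: [-20, 1, 3, -17]
q=4: [-24, 3, 7, -15]
Optimal cycle mean attained by: cycle 1->2->1, total 6 + 0, length 2.
Answer: λ = 3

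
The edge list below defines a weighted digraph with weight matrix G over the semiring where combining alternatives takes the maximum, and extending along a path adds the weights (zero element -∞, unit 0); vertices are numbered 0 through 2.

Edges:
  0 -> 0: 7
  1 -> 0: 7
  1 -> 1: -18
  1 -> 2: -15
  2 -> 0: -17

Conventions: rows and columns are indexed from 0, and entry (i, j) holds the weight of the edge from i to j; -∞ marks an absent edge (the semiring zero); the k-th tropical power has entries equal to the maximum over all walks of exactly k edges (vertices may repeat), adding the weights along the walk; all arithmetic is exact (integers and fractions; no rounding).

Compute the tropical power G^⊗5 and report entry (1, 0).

G^⊗2:
  [14, -∞, -∞]
  [14, -36, -33]
  [-10, -∞, -∞]
G^⊗3:
  [21, -∞, -∞]
  [21, -54, -51]
  [-3, -∞, -∞]
G^⊗4:
  [28, -∞, -∞]
  [28, -72, -69]
  [4, -∞, -∞]
G^⊗5:
  [35, -∞, -∞]
  [35, -90, -87]
  [11, -∞, -∞]
Key observation: the optimum is the walk 1->0->0->0->0->0, with weight 7 + 7 + 7 + 7 + 7 = 35.
Optimal value attained by: walk 1->0->0->0->0->0.
Answer: (G^⊗5)[1][0] = 35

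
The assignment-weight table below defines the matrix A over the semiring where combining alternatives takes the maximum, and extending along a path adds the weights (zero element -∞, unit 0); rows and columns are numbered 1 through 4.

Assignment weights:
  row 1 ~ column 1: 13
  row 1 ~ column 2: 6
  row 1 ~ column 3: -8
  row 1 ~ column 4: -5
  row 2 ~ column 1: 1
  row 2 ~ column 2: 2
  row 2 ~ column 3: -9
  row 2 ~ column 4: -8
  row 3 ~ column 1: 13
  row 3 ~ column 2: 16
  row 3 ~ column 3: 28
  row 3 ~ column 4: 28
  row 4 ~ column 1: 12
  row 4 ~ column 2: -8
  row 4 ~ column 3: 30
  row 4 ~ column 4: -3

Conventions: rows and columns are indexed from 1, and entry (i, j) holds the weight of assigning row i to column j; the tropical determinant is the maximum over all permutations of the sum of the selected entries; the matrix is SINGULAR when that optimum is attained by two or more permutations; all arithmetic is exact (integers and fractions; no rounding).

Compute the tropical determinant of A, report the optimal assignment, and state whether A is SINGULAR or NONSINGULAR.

σ = (1, 2, 3, 4): 13 + 2 + 28 + (-3) = 40
σ = (1, 2, 4, 3): 13 + 2 + 28 + 30 = 73
σ = (1, 3, 2, 4): 13 + (-9) + 16 + (-3) = 17
σ = (1, 3, 4, 2): 13 + (-9) + 28 + (-8) = 24
σ = (1, 4, 2, 3): 13 + (-8) + 16 + 30 = 51
σ = (1, 4, 3, 2): 13 + (-8) + 28 + (-8) = 25
σ = (2, 1, 3, 4): 6 + 1 + 28 + (-3) = 32
σ = (2, 1, 4, 3): 6 + 1 + 28 + 30 = 65
σ = (2, 3, 1, 4): 6 + (-9) + 13 + (-3) = 7
σ = (2, 3, 4, 1): 6 + (-9) + 28 + 12 = 37
σ = (2, 4, 1, 3): 6 + (-8) + 13 + 30 = 41
σ = (2, 4, 3, 1): 6 + (-8) + 28 + 12 = 38
σ = (3, 1, 2, 4): (-8) + 1 + 16 + (-3) = 6
σ = (3, 1, 4, 2): (-8) + 1 + 28 + (-8) = 13
σ = (3, 2, 1, 4): (-8) + 2 + 13 + (-3) = 4
σ = (3, 2, 4, 1): (-8) + 2 + 28 + 12 = 34
σ = (3, 4, 1, 2): (-8) + (-8) + 13 + (-8) = -11
σ = (3, 4, 2, 1): (-8) + (-8) + 16 + 12 = 12
σ = (4, 1, 2, 3): (-5) + 1 + 16 + 30 = 42
σ = (4, 1, 3, 2): (-5) + 1 + 28 + (-8) = 16
σ = (4, 2, 1, 3): (-5) + 2 + 13 + 30 = 40
σ = (4, 2, 3, 1): (-5) + 2 + 28 + 12 = 37
σ = (4, 3, 1, 2): (-5) + (-9) + 13 + (-8) = -9
σ = (4, 3, 2, 1): (-5) + (-9) + 16 + 12 = 14
Optimal value attained by: σ = (1, 2, 4, 3).
Answer: det⊕(A) = 73; verdict: NONSINGULAR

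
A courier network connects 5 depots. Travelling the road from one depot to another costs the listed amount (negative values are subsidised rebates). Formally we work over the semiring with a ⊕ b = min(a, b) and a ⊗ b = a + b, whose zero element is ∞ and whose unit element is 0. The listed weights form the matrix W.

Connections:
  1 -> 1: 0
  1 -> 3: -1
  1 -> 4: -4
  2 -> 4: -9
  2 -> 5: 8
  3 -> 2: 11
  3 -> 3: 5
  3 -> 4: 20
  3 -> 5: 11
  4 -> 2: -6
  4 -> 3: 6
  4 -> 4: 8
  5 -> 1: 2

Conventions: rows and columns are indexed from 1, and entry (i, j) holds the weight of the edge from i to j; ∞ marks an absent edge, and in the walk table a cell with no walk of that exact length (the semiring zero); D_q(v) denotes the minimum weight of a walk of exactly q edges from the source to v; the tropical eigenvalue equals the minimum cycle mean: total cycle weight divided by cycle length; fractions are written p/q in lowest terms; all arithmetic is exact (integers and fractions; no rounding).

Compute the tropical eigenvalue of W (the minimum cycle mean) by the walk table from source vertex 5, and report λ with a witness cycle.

q=0: [∞, ∞, ∞, ∞, 0]
q=1: [2, ∞, ∞, ∞, ∞]
q=2: [2, ∞, 1, -2, ∞]
q=3: [2, -8, 1, -2, 12]
q=4: [2, -8, 1, -17, 0]
q=5: [2, -23, -11, -17, 0]
Optimal cycle mean attained by: cycle 2->4->2, total (-9) + (-6), length 2.
Answer: λ = -15/2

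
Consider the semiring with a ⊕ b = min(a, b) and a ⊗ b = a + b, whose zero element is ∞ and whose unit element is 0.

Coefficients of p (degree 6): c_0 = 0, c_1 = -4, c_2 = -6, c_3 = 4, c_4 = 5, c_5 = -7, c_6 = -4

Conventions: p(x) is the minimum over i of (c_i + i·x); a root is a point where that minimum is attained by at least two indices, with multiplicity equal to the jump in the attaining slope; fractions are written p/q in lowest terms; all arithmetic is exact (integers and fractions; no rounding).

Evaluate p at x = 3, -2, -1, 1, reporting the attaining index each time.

p(3) = min(0+0·3=0, -4+1·3=-1, -6+2·3=0, 4+3·3=13, 5+4·3=17, -7+5·3=8, -4+6·3=14) = -1 (attained by i=1)
p(-2) = min(0+0·(-2)=0, -4+1·(-2)=-6, -6+2·(-2)=-10, 4+3·(-2)=-2, 5+4·(-2)=-3, -7+5·(-2)=-17, -4+6·(-2)=-16) = -17 (attained by i=5)
p(-1) = min(0+0·(-1)=0, -4+1·(-1)=-5, -6+2·(-1)=-8, 4+3·(-1)=1, 5+4·(-1)=1, -7+5·(-1)=-12, -4+6·(-1)=-10) = -12 (attained by i=5)
p(1) = min(0+0·1=0, -4+1·1=-3, -6+2·1=-4, 4+3·1=7, 5+4·1=9, -7+5·1=-2, -4+6·1=2) = -4 (attained by i=2)
Answer: p(3) = -1; p(-2) = -17; p(-1) = -12; p(1) = -4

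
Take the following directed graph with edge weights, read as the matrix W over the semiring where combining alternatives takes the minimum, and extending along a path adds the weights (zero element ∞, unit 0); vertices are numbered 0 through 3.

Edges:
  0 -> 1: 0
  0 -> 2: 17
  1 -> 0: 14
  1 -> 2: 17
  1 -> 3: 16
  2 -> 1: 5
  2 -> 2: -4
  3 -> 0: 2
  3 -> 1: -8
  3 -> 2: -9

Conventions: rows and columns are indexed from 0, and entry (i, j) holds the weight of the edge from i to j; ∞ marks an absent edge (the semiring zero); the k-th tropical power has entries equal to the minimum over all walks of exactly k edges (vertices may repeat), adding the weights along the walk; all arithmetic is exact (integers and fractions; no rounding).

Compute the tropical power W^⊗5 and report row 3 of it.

W^⊗2:
  [14, 22, 13, 16]
  [18, 8, 7, ∞]
  [19, 1, -8, 21]
  [6, -4, -13, 8]
W^⊗3:
  [18, 8, 7, 38]
  [22, 12, 3, 24]
  [15, -3, -12, 17]
  [10, -8, -17, 12]
W^⊗4:
  [22, 12, 3, 24]
  [26, 8, -1, 28]
  [11, -7, -16, 13]
  [6, -12, -21, 8]
W^⊗5:
  [26, 8, -1, 28]
  [22, 4, -5, 24]
  [7, -11, -20, 9]
  [2, -16, -25, 4]
Answer: row 3 of W^⊗5 = [2, -16, -25, 4]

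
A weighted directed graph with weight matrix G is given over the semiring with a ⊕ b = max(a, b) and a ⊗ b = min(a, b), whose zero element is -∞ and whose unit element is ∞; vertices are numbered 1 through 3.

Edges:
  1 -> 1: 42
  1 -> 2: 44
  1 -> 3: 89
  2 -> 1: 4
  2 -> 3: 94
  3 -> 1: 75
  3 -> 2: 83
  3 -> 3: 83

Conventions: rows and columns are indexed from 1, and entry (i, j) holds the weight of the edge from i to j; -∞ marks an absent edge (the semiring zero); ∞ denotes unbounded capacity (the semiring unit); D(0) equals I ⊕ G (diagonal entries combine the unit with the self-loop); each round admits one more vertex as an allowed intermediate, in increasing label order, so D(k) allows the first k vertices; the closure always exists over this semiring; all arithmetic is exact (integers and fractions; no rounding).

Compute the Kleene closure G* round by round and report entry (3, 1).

D(0):
  [∞, 44, 89]
  [4, ∞, 94]
  [75, 83, ∞]
D(1):
  [∞, 44, 89]
  [4, ∞, 94]
  [75, 83, ∞]
D(2):
  [∞, 44, 89]
  [4, ∞, 94]
  [75, 83, ∞]
D(3):
  [∞, 83, 89]
  [75, ∞, 94]
  [75, 83, ∞]
Answer: G*[3][1] = 75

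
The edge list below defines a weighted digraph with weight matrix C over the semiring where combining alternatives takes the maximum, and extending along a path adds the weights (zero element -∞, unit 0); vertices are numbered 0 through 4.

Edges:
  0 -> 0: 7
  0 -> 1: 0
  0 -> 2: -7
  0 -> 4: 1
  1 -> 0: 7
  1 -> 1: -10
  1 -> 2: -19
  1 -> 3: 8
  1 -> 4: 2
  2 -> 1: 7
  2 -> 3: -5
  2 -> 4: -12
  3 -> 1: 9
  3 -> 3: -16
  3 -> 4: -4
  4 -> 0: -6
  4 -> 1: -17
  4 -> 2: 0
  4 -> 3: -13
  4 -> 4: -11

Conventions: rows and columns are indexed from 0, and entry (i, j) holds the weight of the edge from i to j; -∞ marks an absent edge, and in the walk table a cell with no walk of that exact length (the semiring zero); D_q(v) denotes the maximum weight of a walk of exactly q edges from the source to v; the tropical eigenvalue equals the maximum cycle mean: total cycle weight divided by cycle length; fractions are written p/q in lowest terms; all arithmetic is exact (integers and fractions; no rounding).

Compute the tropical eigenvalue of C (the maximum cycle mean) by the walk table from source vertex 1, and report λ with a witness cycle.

q=0: [-∞, 0, -∞, -∞, -∞]
q=1: [7, -10, -19, 8, 2]
q=2: [14, 17, 2, -2, 8]
q=3: [24, 14, 8, 25, 19]
q=4: [31, 34, 19, 22, 25]
q=5: [41, 31, 25, 42, 36]
Optimal cycle mean attained by: cycle 1->3->1, total 8 + 9, length 2.
Answer: λ = 17/2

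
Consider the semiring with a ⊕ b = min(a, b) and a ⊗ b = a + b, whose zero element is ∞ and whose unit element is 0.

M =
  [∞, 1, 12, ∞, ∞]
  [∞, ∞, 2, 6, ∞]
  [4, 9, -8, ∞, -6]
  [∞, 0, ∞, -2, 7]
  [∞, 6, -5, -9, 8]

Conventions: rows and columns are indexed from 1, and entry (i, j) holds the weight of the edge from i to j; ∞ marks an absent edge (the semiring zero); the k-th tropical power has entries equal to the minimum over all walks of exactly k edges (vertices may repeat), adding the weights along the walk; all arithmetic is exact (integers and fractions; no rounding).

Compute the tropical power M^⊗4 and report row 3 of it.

M^⊗2:
  [16, 21, 3, 7, 6]
  [6, 6, -6, 4, -4]
  [-4, 0, -16, -15, -14]
  [∞, -2, 2, -4, 5]
  [-1, -9, -13, -11, -11]
M^⊗3:
  [7, 7, -5, -3, -3]
  [-2, 2, -14, -13, -12]
  [-12, -15, -24, -23, -22]
  [6, -4, -6, -6, -4]
  [-9, -11, -21, -20, -19]
M^⊗4:
  [-1, -3, -13, -12, -11]
  [-10, -13, -22, -21, -20]
  [-20, -23, -32, -31, -30]
  [-2, -6, -14, -13, -12]
  [-17, -20, -29, -28, -27]
Answer: row 3 of M^⊗4 = [-20, -23, -32, -31, -30]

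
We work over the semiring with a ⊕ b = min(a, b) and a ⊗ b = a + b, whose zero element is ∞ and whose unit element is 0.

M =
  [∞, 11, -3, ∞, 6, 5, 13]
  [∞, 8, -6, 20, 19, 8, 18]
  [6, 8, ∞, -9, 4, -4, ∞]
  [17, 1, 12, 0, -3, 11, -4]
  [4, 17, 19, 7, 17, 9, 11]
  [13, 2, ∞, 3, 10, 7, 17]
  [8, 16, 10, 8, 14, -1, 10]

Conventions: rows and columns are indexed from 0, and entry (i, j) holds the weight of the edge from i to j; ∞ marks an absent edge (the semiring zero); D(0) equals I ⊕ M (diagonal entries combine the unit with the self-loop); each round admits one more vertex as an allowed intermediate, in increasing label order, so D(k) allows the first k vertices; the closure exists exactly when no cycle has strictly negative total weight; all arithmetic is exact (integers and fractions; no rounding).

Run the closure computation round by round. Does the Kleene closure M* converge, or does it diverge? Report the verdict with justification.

D(0):
  [0, 11, -3, ∞, 6, 5, 13]
  [∞, 0, -6, 20, 19, 8, 18]
  [6, 8, 0, -9, 4, -4, ∞]
  [17, 1, 12, 0, -3, 11, -4]
  [4, 17, 19, 7, 0, 9, 11]
  [13, 2, ∞, 3, 10, 0, 17]
  [8, 16, 10, 8, 14, -1, 0]
D(1):
  [0, 11, -3, ∞, 6, 5, 13]
  [∞, 0, -6, 20, 19, 8, 18]
  [6, 8, 0, -9, 4, -4, 19]
  [17, 1, 12, 0, -3, 11, -4]
  [4, 15, 1, 7, 0, 9, 11]
  [13, 2, 10, 3, 10, 0, 17]
  [8, 16, 5, 8, 14, -1, 0]
D(2):
  [0, 11, -3, 31, 6, 5, 13]
  [∞, 0, -6, 20, 19, 8, 18]
  [6, 8, 0, -9, 4, -4, 19]
  [17, 1, -5, 0, -3, 9, -4]
  [4, 15, 1, 7, 0, 9, 11]
  [13, 2, -4, 3, 10, 0, 17]
  [8, 16, 5, 8, 14, -1, 0]
Detection: at round 3, diagonal entry (3, 3) turns strictly negative.
Key observation: the cycle 3->1->2->3 has total weight 1 + (-6) + (-9), which is strictly negative.
Answer: DIVERGES — negative cycle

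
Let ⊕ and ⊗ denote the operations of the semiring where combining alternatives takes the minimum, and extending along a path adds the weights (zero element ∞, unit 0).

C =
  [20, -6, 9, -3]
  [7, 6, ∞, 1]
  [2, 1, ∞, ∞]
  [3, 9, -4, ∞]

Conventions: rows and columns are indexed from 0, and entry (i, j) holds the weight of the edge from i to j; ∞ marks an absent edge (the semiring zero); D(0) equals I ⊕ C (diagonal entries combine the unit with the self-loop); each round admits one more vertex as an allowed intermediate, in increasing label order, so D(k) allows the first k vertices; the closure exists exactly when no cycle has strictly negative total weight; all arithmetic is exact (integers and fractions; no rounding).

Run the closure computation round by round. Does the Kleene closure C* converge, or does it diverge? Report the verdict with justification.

D(0):
  [0, -6, 9, -3]
  [7, 0, ∞, 1]
  [2, 1, 0, ∞]
  [3, 9, -4, 0]
D(1):
  [0, -6, 9, -3]
  [7, 0, 16, 1]
  [2, -4, 0, -1]
  [3, -3, -4, 0]
Detection: at round 2, diagonal entry (3, 3) turns strictly negative.
Key observation: the cycle 3->0->1->3 has total weight 3 + (-6) + 1, which is strictly negative.
Answer: DIVERGES — negative cycle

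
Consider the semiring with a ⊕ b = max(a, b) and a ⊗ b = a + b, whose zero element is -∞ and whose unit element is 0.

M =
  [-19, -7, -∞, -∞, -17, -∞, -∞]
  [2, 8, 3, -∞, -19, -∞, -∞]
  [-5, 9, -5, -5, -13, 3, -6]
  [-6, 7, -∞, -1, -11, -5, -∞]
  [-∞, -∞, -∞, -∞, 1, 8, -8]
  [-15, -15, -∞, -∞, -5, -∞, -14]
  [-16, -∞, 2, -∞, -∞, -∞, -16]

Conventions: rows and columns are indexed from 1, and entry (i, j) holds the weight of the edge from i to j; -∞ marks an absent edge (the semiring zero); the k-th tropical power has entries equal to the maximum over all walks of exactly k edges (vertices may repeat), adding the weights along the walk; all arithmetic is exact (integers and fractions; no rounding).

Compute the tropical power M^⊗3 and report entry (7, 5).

M^⊗2:
  [-5, 1, -4, -∞, -16, -9, -25]
  [10, 16, 11, -2, -10, 6, -3]
  [11, 17, 12, -6, -2, -2, -11]
  [9, 15, 10, -2, -10, -3, -19]
  [-7, -7, -6, -∞, 3, 9, -6]
  [-13, -7, -12, -∞, -4, 3, -13]
  [-3, 11, -3, -3, -11, 5, -4]
M^⊗3:
  [3, 9, 4, -9, -14, -1, -10]
  [18, 24, 19, 6, 1, 14, 5]
  [19, 25, 20, 7, -1, 15, 6]
  [17, 23, 18, 5, -3, 13, 4]
  [-5, 3, -4, -11, 4, 11, -5]
  [-5, 1, -4, -17, -2, 4, -11]
  [13, 19, 14, -4, 0, 0, -9]
Key observation: the optimum is the walk 7->3->6->5, with weight 2 + 3 + (-5) = 0.
Optimal value attained by: walk 7->3->6->5.
Answer: (M^⊗3)[7][5] = 0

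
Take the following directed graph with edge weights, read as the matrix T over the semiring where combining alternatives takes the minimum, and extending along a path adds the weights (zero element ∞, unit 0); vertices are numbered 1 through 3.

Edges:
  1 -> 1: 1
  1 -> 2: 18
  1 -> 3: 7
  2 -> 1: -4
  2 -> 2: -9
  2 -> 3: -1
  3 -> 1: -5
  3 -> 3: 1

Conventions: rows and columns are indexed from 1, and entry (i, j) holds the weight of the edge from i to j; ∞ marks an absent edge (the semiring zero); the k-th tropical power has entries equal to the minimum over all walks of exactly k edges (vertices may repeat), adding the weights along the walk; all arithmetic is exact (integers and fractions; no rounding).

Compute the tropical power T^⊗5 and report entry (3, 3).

T^⊗2:
  [2, 9, 8]
  [-13, -18, -10]
  [-4, 13, 2]
T^⊗3:
  [3, 0, 8]
  [-22, -27, -19]
  [-3, 4, 3]
T^⊗4:
  [-4, -9, -1]
  [-31, -36, -28]
  [-2, -5, 3]
T^⊗5:
  [-13, -18, -10]
  [-40, -45, -37]
  [-9, -14, -6]
Key observation: the optimum is the walk 3->1->2->2->2->3, with weight (-5) + 18 + (-9) + (-9) + (-1) = -6.
Optimal value attained by: walk 3->1->2->2->2->3.
Answer: (T^⊗5)[3][3] = -6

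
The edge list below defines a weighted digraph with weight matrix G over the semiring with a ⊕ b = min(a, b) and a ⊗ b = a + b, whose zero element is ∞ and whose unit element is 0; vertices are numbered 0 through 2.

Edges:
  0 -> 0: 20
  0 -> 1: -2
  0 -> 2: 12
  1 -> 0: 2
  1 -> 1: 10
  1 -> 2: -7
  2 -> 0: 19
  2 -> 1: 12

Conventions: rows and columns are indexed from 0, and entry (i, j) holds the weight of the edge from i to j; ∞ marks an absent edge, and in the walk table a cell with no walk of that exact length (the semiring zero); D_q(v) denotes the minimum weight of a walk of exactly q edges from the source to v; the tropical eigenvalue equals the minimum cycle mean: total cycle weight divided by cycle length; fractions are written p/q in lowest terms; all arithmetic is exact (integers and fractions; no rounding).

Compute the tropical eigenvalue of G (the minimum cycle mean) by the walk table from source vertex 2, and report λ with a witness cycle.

q=0: [∞, ∞, 0]
q=1: [19, 12, ∞]
q=2: [14, 17, 5]
q=3: [19, 12, 10]
Optimal cycle mean attained by: cycle 0->1->0, total (-2) + 2, length 2.
Answer: λ = 0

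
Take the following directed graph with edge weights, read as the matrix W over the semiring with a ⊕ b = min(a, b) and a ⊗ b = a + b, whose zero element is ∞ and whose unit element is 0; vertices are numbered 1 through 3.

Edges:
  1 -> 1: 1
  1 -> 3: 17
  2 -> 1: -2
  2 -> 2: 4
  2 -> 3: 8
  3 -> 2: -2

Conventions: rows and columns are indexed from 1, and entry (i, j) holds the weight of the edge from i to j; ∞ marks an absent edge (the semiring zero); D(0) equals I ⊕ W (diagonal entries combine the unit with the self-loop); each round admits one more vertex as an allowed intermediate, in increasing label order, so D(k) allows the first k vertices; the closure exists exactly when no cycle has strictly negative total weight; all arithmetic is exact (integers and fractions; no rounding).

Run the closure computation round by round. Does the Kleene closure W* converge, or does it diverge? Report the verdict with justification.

D(0):
  [0, ∞, 17]
  [-2, 0, 8]
  [∞, -2, 0]
D(1):
  [0, ∞, 17]
  [-2, 0, 8]
  [∞, -2, 0]
D(2):
  [0, ∞, 17]
  [-2, 0, 8]
  [-4, -2, 0]
D(3):
  [0, 15, 17]
  [-2, 0, 8]
  [-4, -2, 0]
Key observation: every diagonal entry stays at the unit through all rounds, so no improving cycle exists.
Answer: CONVERGES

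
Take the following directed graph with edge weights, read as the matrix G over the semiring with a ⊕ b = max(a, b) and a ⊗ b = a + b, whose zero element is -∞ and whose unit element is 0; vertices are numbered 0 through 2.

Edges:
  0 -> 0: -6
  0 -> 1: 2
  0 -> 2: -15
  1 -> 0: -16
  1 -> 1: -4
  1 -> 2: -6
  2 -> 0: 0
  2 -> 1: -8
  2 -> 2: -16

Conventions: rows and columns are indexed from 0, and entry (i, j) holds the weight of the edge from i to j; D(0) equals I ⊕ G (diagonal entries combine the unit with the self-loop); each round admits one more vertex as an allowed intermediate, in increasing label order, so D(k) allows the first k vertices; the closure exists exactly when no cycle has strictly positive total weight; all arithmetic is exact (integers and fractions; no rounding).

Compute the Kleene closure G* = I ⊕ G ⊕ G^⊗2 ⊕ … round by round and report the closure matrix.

D(0):
  [0, 2, -15]
  [-16, 0, -6]
  [0, -8, 0]
D(1):
  [0, 2, -15]
  [-16, 0, -6]
  [0, 2, 0]
D(2):
  [0, 2, -4]
  [-16, 0, -6]
  [0, 2, 0]
D(3):
  [0, 2, -4]
  [-6, 0, -6]
  [0, 2, 0]
Answer: G* = [[0, 2, -4], [-6, 0, -6], [0, 2, 0]]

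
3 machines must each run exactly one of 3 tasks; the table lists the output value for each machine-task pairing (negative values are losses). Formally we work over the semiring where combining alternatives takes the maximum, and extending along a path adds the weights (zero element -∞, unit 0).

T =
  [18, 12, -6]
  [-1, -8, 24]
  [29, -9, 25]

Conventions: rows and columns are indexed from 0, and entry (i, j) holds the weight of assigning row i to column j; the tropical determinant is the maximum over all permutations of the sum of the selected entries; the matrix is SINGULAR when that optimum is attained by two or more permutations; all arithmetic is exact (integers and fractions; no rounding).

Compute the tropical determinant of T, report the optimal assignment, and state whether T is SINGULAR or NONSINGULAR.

σ = (0, 1, 2): 18 + (-8) + 25 = 35
σ = (0, 2, 1): 18 + 24 + (-9) = 33
σ = (1, 0, 2): 12 + (-1) + 25 = 36
σ = (1, 2, 0): 12 + 24 + 29 = 65
σ = (2, 0, 1): (-6) + (-1) + (-9) = -16
σ = (2, 1, 0): (-6) + (-8) + 29 = 15
Optimal value attained by: σ = (1, 2, 0).
Answer: det⊕(T) = 65; verdict: NONSINGULAR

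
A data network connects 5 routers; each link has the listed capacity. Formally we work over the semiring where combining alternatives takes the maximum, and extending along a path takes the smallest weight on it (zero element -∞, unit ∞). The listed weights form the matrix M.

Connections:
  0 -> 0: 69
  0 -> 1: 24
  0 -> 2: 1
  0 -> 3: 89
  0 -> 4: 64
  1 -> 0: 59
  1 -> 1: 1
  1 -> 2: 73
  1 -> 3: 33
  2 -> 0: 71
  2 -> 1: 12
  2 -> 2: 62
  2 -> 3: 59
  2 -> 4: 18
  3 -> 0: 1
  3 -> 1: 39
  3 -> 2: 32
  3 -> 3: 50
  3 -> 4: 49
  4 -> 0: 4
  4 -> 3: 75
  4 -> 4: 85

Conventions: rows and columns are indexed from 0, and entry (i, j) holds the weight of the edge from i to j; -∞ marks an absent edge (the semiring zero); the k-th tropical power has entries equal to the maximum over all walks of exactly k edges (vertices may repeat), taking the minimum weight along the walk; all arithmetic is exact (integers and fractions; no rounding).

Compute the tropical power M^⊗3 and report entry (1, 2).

M^⊗2:
  [69, 39, 32, 69, 64]
  [71, 33, 62, 59, 59]
  [69, 39, 62, 71, 64]
  [39, 39, 39, 50, 49]
  [4, 39, 32, 75, 85]
M^⊗3:
  [69, 39, 39, 69, 64]
  [69, 39, 62, 71, 64]
  [69, 39, 62, 69, 64]
  [39, 39, 39, 50, 49]
  [39, 39, 39, 75, 85]
Key observation: the optimum is the walk 1->2->2->2, with weight 73 min 62 min 62 = 62.
Optimal value attained by: walk 1->2->2->2.
Answer: (M^⊗3)[1][2] = 62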